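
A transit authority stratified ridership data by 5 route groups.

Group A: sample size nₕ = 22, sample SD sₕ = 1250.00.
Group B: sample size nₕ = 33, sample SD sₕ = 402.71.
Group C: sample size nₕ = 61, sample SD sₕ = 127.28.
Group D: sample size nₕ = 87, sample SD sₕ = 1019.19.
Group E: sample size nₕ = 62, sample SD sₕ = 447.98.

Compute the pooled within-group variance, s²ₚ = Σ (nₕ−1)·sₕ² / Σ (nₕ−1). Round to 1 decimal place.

A: (22−1)·1250.00² = 21·1562500 = 32812500
B: (33−1)·402.71² = 32·162175.3441 = 5189611.0112
C: (61−1)·127.28² = 60·16200.1984 = 972011.904
D: (87−1)·1019.19² = 86·1038748.2561 = 89332350.0246
E: (62−1)·447.98² = 61·200686.0804 = 12241850.9044
Numerator = 140548323.8442; denominator = Σ(nₕ−1) = 260.
s²ₚ = 140548323.8442/260 = 540570.476... → 540570.5.

540570.5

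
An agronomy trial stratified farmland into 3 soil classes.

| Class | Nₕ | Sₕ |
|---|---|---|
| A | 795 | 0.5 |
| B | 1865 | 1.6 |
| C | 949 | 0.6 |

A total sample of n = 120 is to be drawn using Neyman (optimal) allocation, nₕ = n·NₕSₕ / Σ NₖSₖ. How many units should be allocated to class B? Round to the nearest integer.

91

A: NₕSₕ = 795·0.5 = 397.5
B: NₕSₕ = 1865·1.6 = 2984
C: NₕSₕ = 949·0.6 = 569.4
Σ NₕSₕ = 3950.9.
n_B = 120·2984/3950.9 = 90.633... → 91.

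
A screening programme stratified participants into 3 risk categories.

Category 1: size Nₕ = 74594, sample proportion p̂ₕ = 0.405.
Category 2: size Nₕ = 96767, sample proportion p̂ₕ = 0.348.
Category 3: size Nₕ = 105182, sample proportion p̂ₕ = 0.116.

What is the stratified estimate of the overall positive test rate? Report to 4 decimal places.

Wₕ = Nₕ/N with N = 276543: 0.2697, 0.3499, 0.3803.
p̂_st = 0.2697·0.405 + 0.3499·0.348 + 0.3803·0.116 ≈ 0.275135... → 0.2751.

0.2751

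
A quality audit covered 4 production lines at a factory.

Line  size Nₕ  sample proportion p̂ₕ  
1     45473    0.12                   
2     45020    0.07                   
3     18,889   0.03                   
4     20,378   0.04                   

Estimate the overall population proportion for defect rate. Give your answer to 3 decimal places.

0.077

Wₕ = Nₕ/N with N = 129760: 0.3504, 0.3469, 0.1456, 0.1570.
p̂_st = 0.3504·0.12 + 0.3469·0.07 + 0.1456·0.03 + 0.1570·0.04 ≈ 0.07699... → 0.077.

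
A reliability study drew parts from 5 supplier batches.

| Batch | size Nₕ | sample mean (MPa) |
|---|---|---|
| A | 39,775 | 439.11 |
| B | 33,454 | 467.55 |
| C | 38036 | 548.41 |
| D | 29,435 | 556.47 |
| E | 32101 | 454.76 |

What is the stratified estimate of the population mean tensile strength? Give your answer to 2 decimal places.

N = 39775 + 33454 + 38036 + 29435 + 32101 = 172801.
Weight each subgroup mean by Nₕ/N and sum.
Σ Nₕx̄ₕ = 39775·439.11 + 33454·467.55 + 38036·548.41 + 29435·556.47 + 32101·454.76 = 17465600.25 + 15641417.7 + 20859322.76 + 16379694.45 + 14598250.76 = 84944285.92.
Divide by N: 84944285.92 / 172801 = 491.5729... → 491.57.

491.57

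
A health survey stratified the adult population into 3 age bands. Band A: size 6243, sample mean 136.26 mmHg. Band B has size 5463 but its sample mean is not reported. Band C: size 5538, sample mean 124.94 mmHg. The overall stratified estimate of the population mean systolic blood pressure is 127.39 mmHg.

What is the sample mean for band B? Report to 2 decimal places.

119.74

N = 6243 + 5463 + 5538 = 17244.
Overall total = μ·N = 127.39·17244 = 2196713.16.
Subtract the known strata: 6243·136.26 + 5538·124.94 = 1542588.9.
Remaining total for band B: 2196713.16 − 1542588.9 = 654124.26.
Divide by its size: 654124.26 / 5463 = 119.7372... → 119.74.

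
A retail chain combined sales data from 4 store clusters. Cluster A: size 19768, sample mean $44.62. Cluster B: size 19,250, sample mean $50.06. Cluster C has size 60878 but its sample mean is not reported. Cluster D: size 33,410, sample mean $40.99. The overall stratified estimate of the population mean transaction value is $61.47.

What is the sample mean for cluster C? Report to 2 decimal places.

81.79

Σ Nₕx̄ₕ = N·μ, so 60878·x̄_C = 133306·61.47 − (19768·44.62 + 19250·50.06 + 33410·40.99).
= 8194319.82 − 3215179.06 = 4979140.76.
x̄_C = 4979140.76 / 60878 = 81.7888... → 81.79.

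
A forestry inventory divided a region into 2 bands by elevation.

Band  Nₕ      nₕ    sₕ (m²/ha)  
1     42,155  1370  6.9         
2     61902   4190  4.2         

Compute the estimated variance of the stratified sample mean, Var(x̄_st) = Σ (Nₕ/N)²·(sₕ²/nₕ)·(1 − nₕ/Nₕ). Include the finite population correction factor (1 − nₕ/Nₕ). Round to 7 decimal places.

0.0069071

N = 104057; Wₕ = Nₕ/N.
band 1: (42155/104057)²·6.9²/1370·(1 − 1370/42155) = 0.0055180366
band 2: (61902/104057)²·4.2²/4190·(1 − 4190/61902) = 0.0013890336
Sum = 0.0069070702 → 0.0069071.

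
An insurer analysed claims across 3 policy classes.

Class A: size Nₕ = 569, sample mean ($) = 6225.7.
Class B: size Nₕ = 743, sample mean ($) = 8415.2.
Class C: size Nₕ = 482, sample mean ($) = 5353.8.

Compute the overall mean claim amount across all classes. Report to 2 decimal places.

N = 1794; weights Wₕ = Nₕ/N = (0.3172, 0.4142, 0.2687).
x̄_st = Σ Wₕ·x̄ₕ = 0.3172·6225.7 + 0.4142·8415.2 + 0.2687·5353.8 ≈ 6898.2433...
→ 6898.24.

6898.24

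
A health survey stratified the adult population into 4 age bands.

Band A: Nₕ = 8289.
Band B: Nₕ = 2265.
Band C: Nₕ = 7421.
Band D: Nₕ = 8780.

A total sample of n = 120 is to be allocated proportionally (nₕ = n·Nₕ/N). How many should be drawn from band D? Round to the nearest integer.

39

N = 8289 + 2265 + 7421 + 8780 = 26755.
n_D = 120·8780/26755 = 39.380... → 39.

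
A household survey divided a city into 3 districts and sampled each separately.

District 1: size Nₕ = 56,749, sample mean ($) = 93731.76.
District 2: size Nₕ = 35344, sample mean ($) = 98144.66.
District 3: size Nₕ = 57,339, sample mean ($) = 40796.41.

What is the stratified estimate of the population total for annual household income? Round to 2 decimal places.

11127233864.27

1: 56749·93731.76 = 5319183648.24
2: 35344·98144.66 = 3468824863.04
3: 57339·40796.41 = 2339225352.99
τ̂ = Σ Nₕx̄ₕ = 11127233864.27.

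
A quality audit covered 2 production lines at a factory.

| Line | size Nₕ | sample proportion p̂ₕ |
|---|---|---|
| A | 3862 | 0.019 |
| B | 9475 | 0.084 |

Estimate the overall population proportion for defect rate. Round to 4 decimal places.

0.0652

Wₕ = Nₕ/N with N = 13337: 0.2896, 0.7104.
p̂_st = 0.2896·0.019 + 0.7104·0.084 ≈ 0.065178... → 0.0652.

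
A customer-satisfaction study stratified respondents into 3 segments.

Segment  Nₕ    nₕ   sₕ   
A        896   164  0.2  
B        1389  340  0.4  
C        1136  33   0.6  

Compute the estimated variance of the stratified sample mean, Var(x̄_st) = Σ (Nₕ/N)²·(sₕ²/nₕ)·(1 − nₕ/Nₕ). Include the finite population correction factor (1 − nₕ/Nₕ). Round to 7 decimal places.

N = 3421; Wₕ = Nₕ/N.
segment A: (896/3421)²·0.2²/164·(1 − 164/896) = 0.0000136688
segment B: (1389/3421)²·0.4²/340·(1 − 340/1389) = 0.0000585885
segment C: (1136/3421)²·0.6²/33·(1 − 33/1136) = 0.0011679823
Sum = 0.0012402396 → 0.0012402.

0.0012402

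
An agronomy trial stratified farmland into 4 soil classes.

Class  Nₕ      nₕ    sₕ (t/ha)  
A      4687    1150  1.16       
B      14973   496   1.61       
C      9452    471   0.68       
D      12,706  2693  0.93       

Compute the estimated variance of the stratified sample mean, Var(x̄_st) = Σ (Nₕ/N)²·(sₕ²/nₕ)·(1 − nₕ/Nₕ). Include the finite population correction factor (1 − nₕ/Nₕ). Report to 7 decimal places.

N = 41818. Term for each stratum: Wₕ²sₕ²/nₕ·(1−nₕ/Nₕ).
Var(x̄_st) = 0.0000110923 + 0.0006477851 + 0.0000476561 + 0.0000233656 = 0.0007298991 → 0.0007299.

0.0007299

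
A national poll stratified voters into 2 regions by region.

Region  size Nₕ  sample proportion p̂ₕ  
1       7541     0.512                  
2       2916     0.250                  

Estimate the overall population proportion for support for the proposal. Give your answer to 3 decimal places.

Wₕ = Nₕ/N with N = 10457: 0.7211, 0.2789.
p̂_st = 0.7211·0.512 + 0.2789·0.250 ≈ 0.43894... → 0.439.

0.439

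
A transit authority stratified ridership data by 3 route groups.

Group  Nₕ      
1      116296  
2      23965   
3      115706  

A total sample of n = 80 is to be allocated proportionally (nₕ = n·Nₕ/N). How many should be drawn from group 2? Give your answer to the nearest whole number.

N = 116296 + 23965 + 115706 = 255967.
n_2 = 80·23965/255967 = 7.490... → 7.

7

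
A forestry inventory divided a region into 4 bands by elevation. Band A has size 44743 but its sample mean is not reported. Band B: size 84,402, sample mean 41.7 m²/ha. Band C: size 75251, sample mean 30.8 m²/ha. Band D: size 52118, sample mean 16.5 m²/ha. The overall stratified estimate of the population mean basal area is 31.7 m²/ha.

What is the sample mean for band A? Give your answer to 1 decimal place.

32.1

Σ Nₕx̄ₕ = N·μ, so 44743·x̄_A = 256514·31.7 − (84402·41.7 + 75251·30.8 + 52118·16.5).
= 8131493.8 − 6697241.2 = 1434252.6.
x̄_A = 1434252.6 / 44743 = 32.055... → 32.1.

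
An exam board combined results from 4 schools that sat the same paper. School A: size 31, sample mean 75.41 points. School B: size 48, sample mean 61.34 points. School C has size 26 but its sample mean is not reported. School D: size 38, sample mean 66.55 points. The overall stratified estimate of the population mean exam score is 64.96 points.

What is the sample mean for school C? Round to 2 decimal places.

56.86

Σ Nₕx̄ₕ = N·μ, so 26·x̄_C = 143·64.96 − (31·75.41 + 48·61.34 + 38·66.55).
= 9289.28 − 7810.93 = 1478.35.
x̄_C = 1478.35 / 26 = 56.8596... → 56.86.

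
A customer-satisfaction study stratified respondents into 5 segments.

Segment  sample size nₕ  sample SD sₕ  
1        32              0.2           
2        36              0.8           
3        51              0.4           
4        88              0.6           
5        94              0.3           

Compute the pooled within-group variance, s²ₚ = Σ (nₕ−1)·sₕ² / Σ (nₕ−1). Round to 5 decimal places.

Degrees of freedom: 31 + 35 + 50 + 87 + 93 = 296.
Σ(nₕ−1)sₕ² = 31·0.04 + 35·0.64 + 50·0.16 + 87·0.36 + 93·0.09 = 71.33.
s²ₚ = 71.33 / 296 = 0.2409797... → 0.24098.

0.24098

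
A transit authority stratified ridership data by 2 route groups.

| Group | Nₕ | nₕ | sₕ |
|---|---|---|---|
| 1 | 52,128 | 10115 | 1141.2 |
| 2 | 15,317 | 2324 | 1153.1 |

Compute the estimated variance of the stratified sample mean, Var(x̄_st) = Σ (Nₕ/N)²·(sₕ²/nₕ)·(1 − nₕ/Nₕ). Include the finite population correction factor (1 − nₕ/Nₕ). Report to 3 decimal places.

N = 67445. Term for each stratum: Wₕ²sₕ²/nₕ·(1−nₕ/Nₕ).
Var(x̄_st) = 61.988750 + 25.031187 = 87.019937 → 87.020.

87.020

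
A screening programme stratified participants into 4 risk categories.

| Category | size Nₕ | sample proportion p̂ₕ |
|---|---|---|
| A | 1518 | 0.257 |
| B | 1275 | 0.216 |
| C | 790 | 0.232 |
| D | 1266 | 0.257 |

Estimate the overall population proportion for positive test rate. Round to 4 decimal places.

N = 1518 + 1275 + 790 + 1266 = 4849.
Overall proportion = Σ (Nₕ/N)·p̂ₕ.
Σ Nₕp̂ₕ = 390.126 + 275.4 + 183.28 + 325.362 = 1174.168.
1174.168 / 4849 = 0.242146... → 0.2421.

0.2421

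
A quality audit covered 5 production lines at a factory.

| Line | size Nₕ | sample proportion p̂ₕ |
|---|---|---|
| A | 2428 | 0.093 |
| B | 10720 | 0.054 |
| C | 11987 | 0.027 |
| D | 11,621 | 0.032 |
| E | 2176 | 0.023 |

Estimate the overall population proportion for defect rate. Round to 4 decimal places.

Wₕ = Nₕ/N with N = 38932: 0.0624, 0.2754, 0.3079, 0.2985, 0.0559.
p̂_st = 0.0624·0.093 + 0.2754·0.054 + 0.3079·0.027 + 0.2985·0.032 + 0.0559·0.023 ≈ 0.039820... → 0.0398.

0.0398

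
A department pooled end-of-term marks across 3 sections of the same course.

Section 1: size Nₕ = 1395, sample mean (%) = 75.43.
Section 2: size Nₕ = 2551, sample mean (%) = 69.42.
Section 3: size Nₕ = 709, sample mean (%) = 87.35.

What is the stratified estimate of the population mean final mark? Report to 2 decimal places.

N = 1395 + 2551 + 709 = 4655.
Weight each subgroup mean by Nₕ/N and sum.
Σ Nₕx̄ₕ = 1395·75.43 + 2551·69.42 + 709·87.35 = 105224.85 + 177090.42 + 61931.15 = 344246.42.
Divide by N: 344246.42 / 4655 = 73.9520... → 73.95.

73.95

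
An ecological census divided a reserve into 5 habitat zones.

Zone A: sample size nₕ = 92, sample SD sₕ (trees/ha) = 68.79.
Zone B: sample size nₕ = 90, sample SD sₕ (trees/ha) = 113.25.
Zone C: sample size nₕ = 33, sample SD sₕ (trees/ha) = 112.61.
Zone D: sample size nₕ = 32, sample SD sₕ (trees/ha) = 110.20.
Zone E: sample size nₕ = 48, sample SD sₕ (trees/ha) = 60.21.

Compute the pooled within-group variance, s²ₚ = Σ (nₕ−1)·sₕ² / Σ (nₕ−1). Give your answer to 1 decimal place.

8706.0

Degrees of freedom: 91 + 89 + 32 + 31 + 47 = 290.
Σ(nₕ−1)sₕ² = 91·4732.0641 + 89·12825.5625 + 32·12681.0121 + 31·12144.04 + 47·3625.2441 = 2524736.9955.
s²ₚ = 2524736.9955 / 290 = 8705.990... → 8706.0.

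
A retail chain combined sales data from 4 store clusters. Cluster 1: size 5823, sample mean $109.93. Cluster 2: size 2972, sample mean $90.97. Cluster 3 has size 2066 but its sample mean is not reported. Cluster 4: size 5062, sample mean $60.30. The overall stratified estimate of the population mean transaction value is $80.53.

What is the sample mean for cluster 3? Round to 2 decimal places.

Σ Nₕx̄ₕ = N·μ, so 2066·x̄_3 = 15923·80.53 − (5823·109.93 + 2972·90.97 + 5062·60.30).
= 1282279.19 − 1215723.83 = 66555.36.
x̄_3 = 66555.36 / 2066 = 32.2146... → 32.21.

32.21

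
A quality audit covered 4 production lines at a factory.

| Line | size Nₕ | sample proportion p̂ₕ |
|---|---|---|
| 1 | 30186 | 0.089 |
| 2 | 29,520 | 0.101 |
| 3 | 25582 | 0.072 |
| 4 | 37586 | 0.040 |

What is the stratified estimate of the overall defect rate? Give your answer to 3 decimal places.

N = 30186 + 29520 + 25582 + 37586 = 122874.
Overall proportion = Σ (Nₕ/N)·p̂ₕ.
Σ Nₕp̂ₕ = 2686.554 + 2981.52 + 1841.904 + 1503.44 = 9013.418.
9013.418 / 122874 = 0.07335... → 0.073.

0.073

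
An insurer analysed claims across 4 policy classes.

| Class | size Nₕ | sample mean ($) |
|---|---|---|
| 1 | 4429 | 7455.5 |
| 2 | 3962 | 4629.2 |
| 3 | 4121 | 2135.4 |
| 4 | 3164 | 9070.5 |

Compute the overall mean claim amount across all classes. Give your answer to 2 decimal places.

x̄_st = (Σ Nₕx̄ₕ) / (Σ Nₕ) = (4429·7455.5 + 3962·4629.2 + 4121·2135.4 + 3164·9070.5) / 15676
= 88860345.3 / 15676 = 5668.5599... → 5668.56.

5668.56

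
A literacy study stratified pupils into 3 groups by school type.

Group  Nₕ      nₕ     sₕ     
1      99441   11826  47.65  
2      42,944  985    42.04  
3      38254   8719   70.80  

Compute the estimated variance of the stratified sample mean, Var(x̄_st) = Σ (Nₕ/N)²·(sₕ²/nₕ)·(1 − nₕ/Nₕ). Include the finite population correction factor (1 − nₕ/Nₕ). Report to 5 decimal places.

N = 180639; Wₕ = Nₕ/N.
group 1: (99441/180639)²·47.65²/11826·(1 − 11826/99441) = 0.05126357
group 2: (42944/180639)²·42.04²/985·(1 − 985/42944) = 0.09908177
group 3: (38254/180639)²·70.80²/8719·(1 − 8719/38254) = 0.01990630
Sum = 0.17025165 → 0.17025.

0.17025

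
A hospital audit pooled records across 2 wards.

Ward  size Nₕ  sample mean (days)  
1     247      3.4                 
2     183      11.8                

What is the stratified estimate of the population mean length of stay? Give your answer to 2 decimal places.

6.97

N = 430; weights Wₕ = Nₕ/N = (0.5744, 0.4256).
x̄_st = Σ Wₕ·x̄ₕ = 0.5744·3.4 + 0.4256·11.8 ≈ 6.9749...
→ 6.97.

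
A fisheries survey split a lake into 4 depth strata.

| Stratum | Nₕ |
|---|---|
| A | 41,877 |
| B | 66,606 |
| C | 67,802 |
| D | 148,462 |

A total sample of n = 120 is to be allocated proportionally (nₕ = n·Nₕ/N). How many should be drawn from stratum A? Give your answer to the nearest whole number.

15

N = 41877 + 66606 + 67802 + 148462 = 324747.
n_A = 120·41877/324747 = 15.474... → 15.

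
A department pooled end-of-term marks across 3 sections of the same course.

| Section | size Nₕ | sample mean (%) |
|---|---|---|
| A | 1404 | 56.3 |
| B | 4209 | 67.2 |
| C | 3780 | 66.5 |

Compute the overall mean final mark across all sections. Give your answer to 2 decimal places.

65.29

N = 9393; weights Wₕ = Nₕ/N = (0.1495, 0.4481, 0.4024).
x̄_st = Σ Wₕ·x̄ₕ = 0.1495·56.3 + 0.4481·67.2 + 0.4024·66.5 ≈ 65.2890...
→ 65.29.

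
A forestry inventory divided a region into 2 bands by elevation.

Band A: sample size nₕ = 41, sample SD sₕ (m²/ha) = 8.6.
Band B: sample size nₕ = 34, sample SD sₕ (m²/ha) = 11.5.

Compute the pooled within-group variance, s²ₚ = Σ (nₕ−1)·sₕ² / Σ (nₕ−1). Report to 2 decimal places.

A: (41−1)·8.6² = 40·73.96 = 2958.4
B: (34−1)·11.5² = 33·132.25 = 4364.25
Numerator = 7322.65; denominator = Σ(nₕ−1) = 73.
s²ₚ = 7322.65/73 = 100.3103... → 100.31.

100.31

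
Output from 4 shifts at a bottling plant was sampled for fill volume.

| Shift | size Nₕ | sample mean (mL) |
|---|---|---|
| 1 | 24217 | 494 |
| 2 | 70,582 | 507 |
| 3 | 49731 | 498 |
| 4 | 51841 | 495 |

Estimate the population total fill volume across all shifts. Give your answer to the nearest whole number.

98175605

Population total = Σ Nₕ·x̄ₕ (each stratum's size times its mean).
24217·494 + 70582·507 + 49731·498 + 51841·495 = 11963198 + 35785074 + 24766038 + 25661295 = 98175605.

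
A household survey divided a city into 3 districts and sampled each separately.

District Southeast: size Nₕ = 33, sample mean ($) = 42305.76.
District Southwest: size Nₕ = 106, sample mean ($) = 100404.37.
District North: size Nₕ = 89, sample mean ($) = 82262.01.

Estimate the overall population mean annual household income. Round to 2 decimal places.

N = 228; weights Wₕ = Nₕ/N = (0.1447, 0.4649, 0.3904).
x̄_st = Σ Wₕ·x̄ₕ = 0.1447·42305.76 + 0.4649·100404.37 + 0.3904·82262.01 ≈ 84913.4745...
→ 84913.47.

84913.47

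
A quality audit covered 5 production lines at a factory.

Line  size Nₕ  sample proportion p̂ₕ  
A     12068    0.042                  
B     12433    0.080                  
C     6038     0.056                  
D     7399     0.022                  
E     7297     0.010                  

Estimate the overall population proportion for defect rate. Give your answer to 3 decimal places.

0.046

Wₕ = Nₕ/N with N = 45235: 0.2668, 0.2749, 0.1335, 0.1636, 0.1613.
p̂_st = 0.2668·0.042 + 0.2749·0.080 + 0.1335·0.056 + 0.1636·0.022 + 0.1613·0.010 ≈ 0.04588... → 0.046.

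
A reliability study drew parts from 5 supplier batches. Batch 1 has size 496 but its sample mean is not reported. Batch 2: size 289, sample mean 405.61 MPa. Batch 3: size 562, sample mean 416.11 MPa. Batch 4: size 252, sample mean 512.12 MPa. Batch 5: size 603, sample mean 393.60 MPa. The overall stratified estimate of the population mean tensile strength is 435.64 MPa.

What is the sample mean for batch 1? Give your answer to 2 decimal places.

N = 496 + 289 + 562 + 252 + 603 = 2202.
Overall total = μ·N = 435.64·2202 = 959279.28.
Subtract the known strata: 289·405.61 + 562·416.11 + 252·512.12 + 603·393.60 = 717470.15.
Remaining total for batch 1: 959279.28 − 717470.15 = 241809.13.
Divide by its size: 241809.13 / 496 = 487.5184... → 487.52.

487.52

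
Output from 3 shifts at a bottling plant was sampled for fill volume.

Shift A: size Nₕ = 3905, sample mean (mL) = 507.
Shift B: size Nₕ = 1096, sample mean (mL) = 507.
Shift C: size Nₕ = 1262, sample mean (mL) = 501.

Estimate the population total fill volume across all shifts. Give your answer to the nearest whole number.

3167769

Estimate total by summing Nₕ·x̄ₕ over strata.
3905·507 + 1096·507 + 1262·501 = 1979835 + 555672 + 632262 = 3167769.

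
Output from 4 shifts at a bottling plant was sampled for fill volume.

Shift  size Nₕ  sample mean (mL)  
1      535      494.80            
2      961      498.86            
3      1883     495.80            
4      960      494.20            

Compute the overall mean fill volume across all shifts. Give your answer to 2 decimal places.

N = 4339; weights Wₕ = Nₕ/N = (0.1233, 0.2215, 0.4340, 0.2212).
x̄_st = Σ Wₕ·x̄ₕ = 0.1233·494.80 + 0.2215·498.86 + 0.4340·495.80 + 0.2212·494.20 ≈ 496.0004...
→ 496.00.

496.00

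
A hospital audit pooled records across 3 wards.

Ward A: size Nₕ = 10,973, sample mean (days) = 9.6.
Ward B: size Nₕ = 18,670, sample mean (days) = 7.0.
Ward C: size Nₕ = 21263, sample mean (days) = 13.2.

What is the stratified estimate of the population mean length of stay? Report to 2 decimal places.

10.15

N = 10973 + 18670 + 21263 = 50906.
Overall mean = Σ (Nₕ/N)·x̄ₕ — weight by population share, not a simple average.
Σ Nₕx̄ₕ = 10973·9.6 + 18670·7.0 + 21263·13.2 = 105340.8 + 130690 + 280671.6 = 516702.4.
Divide by N: 516702.4 / 50906 = 10.1501... → 10.15.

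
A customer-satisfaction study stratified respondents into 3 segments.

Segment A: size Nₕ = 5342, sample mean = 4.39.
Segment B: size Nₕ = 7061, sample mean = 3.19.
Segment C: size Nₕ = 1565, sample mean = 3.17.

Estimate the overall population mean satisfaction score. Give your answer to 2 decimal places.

3.65

N = 5342 + 7061 + 1565 = 13968.
Overall mean = Σ (Nₕ/N)·x̄ₕ — weight by population share, not a simple average.
Σ Nₕx̄ₕ = 5342·4.39 + 7061·3.19 + 1565·3.17 = 23451.38 + 22524.59 + 4961.05 = 50937.02.
Divide by N: 50937.02 / 13968 = 3.6467... → 3.65.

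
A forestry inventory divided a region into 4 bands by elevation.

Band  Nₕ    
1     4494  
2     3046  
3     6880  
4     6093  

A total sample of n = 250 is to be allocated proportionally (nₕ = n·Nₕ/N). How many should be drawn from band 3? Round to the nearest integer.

Share of band 3 = 6880/20513 = 0.33540.
Allocate 250 × 0.33540 = 83.849... → 84.

84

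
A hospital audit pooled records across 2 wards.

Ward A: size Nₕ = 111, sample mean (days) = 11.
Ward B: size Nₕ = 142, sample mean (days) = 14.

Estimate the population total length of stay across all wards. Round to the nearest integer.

3209

Population total = Σ Nₕ·x̄ₕ (each stratum's size times its mean).
111·11 + 142·14 = 1221 + 1988 = 3209.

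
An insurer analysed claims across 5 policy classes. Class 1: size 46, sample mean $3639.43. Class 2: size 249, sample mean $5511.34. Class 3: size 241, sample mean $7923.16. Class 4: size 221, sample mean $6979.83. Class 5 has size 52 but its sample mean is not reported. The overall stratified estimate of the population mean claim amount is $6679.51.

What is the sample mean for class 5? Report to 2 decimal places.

7922.35

N = 46 + 249 + 241 + 221 + 52 = 809.
Overall total = μ·N = 6679.51·809 = 5403723.59.
Subtract the known strata: 46·3639.43 + 249·5511.34 + 241·7923.16 + 221·6979.83 = 4991761.43.
Remaining total for class 5: 5403723.59 − 4991761.43 = 411962.16.
Divide by its size: 411962.16 / 52 = 7922.3492... → 7922.35.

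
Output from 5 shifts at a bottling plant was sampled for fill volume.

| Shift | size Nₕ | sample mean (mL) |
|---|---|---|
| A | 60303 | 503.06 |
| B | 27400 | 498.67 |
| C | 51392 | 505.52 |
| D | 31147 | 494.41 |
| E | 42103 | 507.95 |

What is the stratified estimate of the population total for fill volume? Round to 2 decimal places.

A: 60303·503.06 = 30336027.18
B: 27400·498.67 = 13663558
C: 51392·505.52 = 25979683.84
D: 31147·494.41 = 15399388.27
E: 42103·507.95 = 21386218.85
τ̂ = Σ Nₕx̄ₕ = 106764876.14.

106764876.14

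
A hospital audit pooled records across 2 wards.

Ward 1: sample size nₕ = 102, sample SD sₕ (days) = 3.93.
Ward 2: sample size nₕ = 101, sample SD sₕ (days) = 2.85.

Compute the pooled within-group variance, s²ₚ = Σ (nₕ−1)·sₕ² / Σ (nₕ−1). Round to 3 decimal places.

11.802

Degrees of freedom: 101 + 100 = 201.
Σ(nₕ−1)sₕ² = 101·15.4449 + 100·8.1225 = 2372.1849.
s²ₚ = 2372.1849 / 201 = 11.80191... → 11.802.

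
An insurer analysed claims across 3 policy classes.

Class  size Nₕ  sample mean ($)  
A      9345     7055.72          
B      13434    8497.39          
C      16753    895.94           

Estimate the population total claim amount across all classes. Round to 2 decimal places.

Population total = Σ Nₕ·x̄ₕ (each stratum's size times its mean).
9345·7055.72 + 13434·8497.39 + 16753·895.94 = 65935703.4 + 114153937.26 + 15009682.82 = 195099323.48.

195099323.48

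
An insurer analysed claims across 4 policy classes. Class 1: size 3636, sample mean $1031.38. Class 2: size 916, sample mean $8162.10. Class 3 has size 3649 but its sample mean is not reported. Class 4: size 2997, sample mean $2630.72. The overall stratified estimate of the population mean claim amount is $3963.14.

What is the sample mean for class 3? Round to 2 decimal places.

6924.74

N = 3636 + 916 + 3649 + 2997 = 11198.
Overall total = μ·N = 3963.14·11198 = 44379241.72.
Subtract the known strata: 3636·1031.38 + 916·8162.10 + 2997·2630.72 = 19110849.12.
Remaining total for class 3: 44379241.72 − 19110849.12 = 25268392.6.
Divide by its size: 25268392.6 / 3649 = 6924.7445... → 6924.74.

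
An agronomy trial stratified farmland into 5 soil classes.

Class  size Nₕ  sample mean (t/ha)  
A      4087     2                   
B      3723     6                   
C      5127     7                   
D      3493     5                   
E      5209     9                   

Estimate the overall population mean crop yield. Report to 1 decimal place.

6.0

N = 4087 + 3723 + 5127 + 3493 + 5209 = 21639.
The stratified mean weights each stratum mean by its population share Nₕ/N.
Σ Nₕx̄ₕ = 4087·2 + 3723·6 + 5127·7 + 3493·5 + 5209·9 = 8174 + 22338 + 35889 + 17465 + 46881 = 130747.
Divide by N: 130747 / 21639 = 6.042... → 6.0.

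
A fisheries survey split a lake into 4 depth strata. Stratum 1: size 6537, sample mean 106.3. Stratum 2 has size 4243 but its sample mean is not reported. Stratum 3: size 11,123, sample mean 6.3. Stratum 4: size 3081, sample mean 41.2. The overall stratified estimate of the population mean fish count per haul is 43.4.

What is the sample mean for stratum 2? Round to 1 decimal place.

N = 6537 + 4243 + 11123 + 3081 = 24984.
Overall total = μ·N = 43.4·24984 = 1084305.6.
Subtract the known strata: 6537·106.3 + 11123·6.3 + 3081·41.2 = 891895.2.
Remaining total for stratum 2: 1084305.6 − 891895.2 = 192410.4.
Divide by its size: 192410.4 / 4243 = 45.348... → 45.3.

45.3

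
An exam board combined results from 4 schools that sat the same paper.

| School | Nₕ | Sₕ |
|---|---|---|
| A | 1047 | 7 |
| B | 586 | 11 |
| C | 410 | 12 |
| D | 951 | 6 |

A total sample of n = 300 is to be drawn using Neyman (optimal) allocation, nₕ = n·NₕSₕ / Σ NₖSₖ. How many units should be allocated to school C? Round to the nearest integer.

A: NₕSₕ = 1047·7 = 7329
B: NₕSₕ = 586·11 = 6446
C: NₕSₕ = 410·12 = 4920
D: NₕSₕ = 951·6 = 5706
Σ NₕSₕ = 24401.
n_C = 300·4920/24401 = 60.489... → 60.

60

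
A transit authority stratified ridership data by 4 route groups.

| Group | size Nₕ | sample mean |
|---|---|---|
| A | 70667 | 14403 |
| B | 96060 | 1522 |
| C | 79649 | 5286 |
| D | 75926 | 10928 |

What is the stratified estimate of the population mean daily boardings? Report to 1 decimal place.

7492.2

x̄_st = (Σ Nₕx̄ₕ) / (Σ Nₕ) = (70667·14403 + 96060·1522 + 79649·5286 + 75926·10928) / 322302
= 2414764063 / 322302 = 7492.240... → 7492.2.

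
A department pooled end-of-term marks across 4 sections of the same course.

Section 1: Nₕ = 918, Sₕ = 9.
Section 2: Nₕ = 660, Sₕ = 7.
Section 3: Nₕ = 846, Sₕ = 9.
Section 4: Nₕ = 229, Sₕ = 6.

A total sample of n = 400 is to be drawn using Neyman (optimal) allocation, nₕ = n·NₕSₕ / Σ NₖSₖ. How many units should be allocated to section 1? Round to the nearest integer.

151

Σ NₕSₕ = 918·9 + 660·7 + 846·9 + 229·6 = 21870.
Share for 1: 8262/21870 = 0.37778.
n_1 = 400 × 0.37778 = 151.111... → 151.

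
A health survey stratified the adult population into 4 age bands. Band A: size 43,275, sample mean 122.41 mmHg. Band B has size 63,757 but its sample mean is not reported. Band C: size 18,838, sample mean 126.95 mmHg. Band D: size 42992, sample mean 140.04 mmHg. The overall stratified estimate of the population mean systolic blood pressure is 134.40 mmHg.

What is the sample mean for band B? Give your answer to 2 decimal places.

140.94

Σ Nₕx̄ₕ = N·μ, so 63757·x̄_B = 168862·134.40 − (43275·122.41 + 18838·126.95 + 42992·140.04).
= 22695052.8 − 13709376.53 = 8985676.27.
x̄_B = 8985676.27 / 63757 = 140.9363... → 140.94.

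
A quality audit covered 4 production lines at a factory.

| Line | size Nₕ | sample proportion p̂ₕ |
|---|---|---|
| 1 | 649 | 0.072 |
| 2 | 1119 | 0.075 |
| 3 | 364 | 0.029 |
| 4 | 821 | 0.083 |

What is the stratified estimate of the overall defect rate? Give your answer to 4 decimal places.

Wₕ = Nₕ/N with N = 2953: 0.2198, 0.3789, 0.1233, 0.2780.
p̂_st = 0.2198·0.072 + 0.3789·0.075 + 0.1233·0.029 + 0.2780·0.083 ≈ 0.070895... → 0.0709.

0.0709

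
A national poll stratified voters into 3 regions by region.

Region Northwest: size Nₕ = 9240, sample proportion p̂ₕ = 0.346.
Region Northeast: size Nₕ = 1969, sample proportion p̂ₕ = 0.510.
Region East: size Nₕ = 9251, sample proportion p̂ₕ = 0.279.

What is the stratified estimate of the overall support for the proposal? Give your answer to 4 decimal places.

0.3315

N = 9240 + 1969 + 9251 = 20460.
Overall proportion = Σ (Nₕ/N)·p̂ₕ.
Σ Nₕp̂ₕ = 3197.04 + 1004.19 + 2581.029 = 6782.259.
6782.259 / 20460 = 0.331489... → 0.3315.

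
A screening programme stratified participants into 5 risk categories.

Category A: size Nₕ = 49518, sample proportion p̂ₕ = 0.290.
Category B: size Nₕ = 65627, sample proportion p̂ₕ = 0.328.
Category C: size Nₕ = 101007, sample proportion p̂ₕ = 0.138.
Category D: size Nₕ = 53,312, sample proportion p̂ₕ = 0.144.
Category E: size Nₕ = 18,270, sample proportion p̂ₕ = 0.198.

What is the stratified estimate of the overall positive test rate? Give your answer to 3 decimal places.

0.212

Wₕ = Nₕ/N with N = 287734: 0.1721, 0.2281, 0.3510, 0.1853, 0.0635.
p̂_st = 0.1721·0.290 + 0.2281·0.328 + 0.3510·0.138 + 0.1853·0.144 + 0.0635·0.198 ≈ 0.21242... → 0.212.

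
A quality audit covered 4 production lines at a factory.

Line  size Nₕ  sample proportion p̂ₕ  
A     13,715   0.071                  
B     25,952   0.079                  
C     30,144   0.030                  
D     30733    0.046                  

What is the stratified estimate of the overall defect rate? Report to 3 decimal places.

0.053

Wₕ = Nₕ/N with N = 100544: 0.1364, 0.2581, 0.2998, 0.3057.
p̂_st = 0.1364·0.071 + 0.2581·0.079 + 0.2998·0.030 + 0.3057·0.046 ≈ 0.05313... → 0.053.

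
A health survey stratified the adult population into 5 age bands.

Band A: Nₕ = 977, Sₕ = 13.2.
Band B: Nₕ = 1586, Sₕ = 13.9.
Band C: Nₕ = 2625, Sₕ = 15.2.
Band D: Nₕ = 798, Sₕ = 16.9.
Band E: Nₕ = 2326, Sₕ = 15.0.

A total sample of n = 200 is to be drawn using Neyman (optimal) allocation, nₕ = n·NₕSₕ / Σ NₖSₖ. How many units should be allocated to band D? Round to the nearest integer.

22

A: NₕSₕ = 977·13.2 = 12896.4
B: NₕSₕ = 1586·13.9 = 22045.4
C: NₕSₕ = 2625·15.2 = 39900
D: NₕSₕ = 798·16.9 = 13486.2
E: NₕSₕ = 2326·15.0 = 34890
Σ NₕSₕ = 123218.
n_D = 200·13486.2/123218 = 21.890... → 22.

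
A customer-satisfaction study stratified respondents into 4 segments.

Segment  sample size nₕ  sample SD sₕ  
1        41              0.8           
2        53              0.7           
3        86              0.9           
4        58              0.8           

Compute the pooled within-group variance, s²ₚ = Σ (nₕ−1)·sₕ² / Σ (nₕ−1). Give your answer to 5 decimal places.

1: (41−1)·0.8² = 40·0.64 = 25.6
2: (53−1)·0.7² = 52·0.49 = 25.48
3: (86−1)·0.9² = 85·0.81 = 68.85
4: (58−1)·0.8² = 57·0.64 = 36.48
Numerator = 156.41; denominator = Σ(nₕ−1) = 234.
s²ₚ = 156.41/234 = 0.6684188... → 0.66842.

0.66842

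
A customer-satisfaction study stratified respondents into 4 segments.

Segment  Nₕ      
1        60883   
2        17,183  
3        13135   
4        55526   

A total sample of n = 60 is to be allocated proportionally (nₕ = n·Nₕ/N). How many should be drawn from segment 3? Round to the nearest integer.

5

N = 60883 + 17183 + 13135 + 55526 = 146727.
n_3 = 60·13135/146727 = 5.371... → 5.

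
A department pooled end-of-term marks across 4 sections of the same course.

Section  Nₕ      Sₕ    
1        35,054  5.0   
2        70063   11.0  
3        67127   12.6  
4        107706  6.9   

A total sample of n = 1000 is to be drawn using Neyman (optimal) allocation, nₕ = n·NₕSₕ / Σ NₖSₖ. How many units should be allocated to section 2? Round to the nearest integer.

304

1: NₕSₕ = 35054·5.0 = 175270
2: NₕSₕ = 70063·11.0 = 770693
3: NₕSₕ = 67127·12.6 = 845800.2
4: NₕSₕ = 107706·6.9 = 743171.4
Σ NₕSₕ = 2534934.6.
n_2 = 1000·770693/2534934.6 = 304.029... → 304.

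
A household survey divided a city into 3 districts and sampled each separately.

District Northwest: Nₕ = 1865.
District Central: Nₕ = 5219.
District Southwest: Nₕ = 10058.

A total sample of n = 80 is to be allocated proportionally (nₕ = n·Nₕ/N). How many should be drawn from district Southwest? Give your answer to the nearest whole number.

Share of district Southwest = 10058/17142 = 0.58675.
Allocate 80 × 0.58675 = 46.940... → 47.

47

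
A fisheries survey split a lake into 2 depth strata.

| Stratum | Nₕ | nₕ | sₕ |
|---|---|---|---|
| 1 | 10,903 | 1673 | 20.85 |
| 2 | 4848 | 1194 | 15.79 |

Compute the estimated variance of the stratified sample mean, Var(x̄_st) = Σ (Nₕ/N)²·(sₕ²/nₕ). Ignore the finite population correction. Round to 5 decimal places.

N = 15751; Wₕ = Nₕ/N.
stratum 1: (10903/15751)²·20.85²/1673 = 0.12450648
stratum 2: (4848/15751)²·15.79²/1194 = 0.01978194
Sum = 0.14428842 → 0.14429.

0.14429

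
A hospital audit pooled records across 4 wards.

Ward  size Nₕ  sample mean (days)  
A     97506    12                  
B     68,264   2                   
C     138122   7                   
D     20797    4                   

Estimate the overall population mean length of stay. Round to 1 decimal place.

N = 324689; weights Wₕ = Nₕ/N = (0.3003, 0.2102, 0.4254, 0.0641).
x̄_st = Σ Wₕ·x̄ₕ = 0.3003·12 + 0.2102·2 + 0.4254·7 + 0.0641·4 ≈ 7.258...
→ 7.3.

7.3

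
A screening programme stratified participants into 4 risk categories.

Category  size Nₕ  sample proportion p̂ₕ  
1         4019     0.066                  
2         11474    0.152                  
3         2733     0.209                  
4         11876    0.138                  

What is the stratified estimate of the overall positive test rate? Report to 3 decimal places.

N = 4019 + 11474 + 2733 + 11876 = 30102.
Overall proportion = Σ (Nₕ/N)·p̂ₕ.
Σ Nₕp̂ₕ = 265.254 + 1744.048 + 571.197 + 1638.888 = 4219.387.
4219.387 / 30102 = 0.14017... → 0.140.

0.140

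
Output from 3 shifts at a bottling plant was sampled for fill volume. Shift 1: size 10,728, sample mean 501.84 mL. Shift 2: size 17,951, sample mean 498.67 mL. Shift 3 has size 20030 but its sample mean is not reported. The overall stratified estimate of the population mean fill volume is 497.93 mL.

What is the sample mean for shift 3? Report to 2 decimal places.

495.17

Σ Nₕx̄ₕ = N·μ, so 20030·x̄_3 = 48709·497.93 − (10728·501.84 + 17951·498.67).
= 24253672.37 − 14335364.69 = 9918307.68.
x̄_3 = 9918307.68 / 20030 = 495.1726... → 495.17.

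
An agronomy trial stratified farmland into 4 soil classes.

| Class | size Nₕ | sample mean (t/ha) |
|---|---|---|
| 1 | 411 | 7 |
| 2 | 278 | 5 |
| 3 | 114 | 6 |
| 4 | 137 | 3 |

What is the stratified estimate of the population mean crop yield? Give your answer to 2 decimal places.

N = 940; weights Wₕ = Nₕ/N = (0.4372, 0.2957, 0.1213, 0.1457).
x̄_st = Σ Wₕ·x̄ₕ = 0.4372·7 + 0.2957·5 + 0.1213·6 + 0.1457·3 ≈ 5.7043...
→ 5.70.

5.70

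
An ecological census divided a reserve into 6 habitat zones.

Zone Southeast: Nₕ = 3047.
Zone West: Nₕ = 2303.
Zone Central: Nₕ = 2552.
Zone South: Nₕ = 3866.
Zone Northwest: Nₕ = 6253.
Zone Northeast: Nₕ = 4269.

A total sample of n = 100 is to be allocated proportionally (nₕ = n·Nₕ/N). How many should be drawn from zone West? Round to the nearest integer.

10

Share of zone West = 2303/22290 = 0.10332.
Allocate 100 × 0.10332 = 10.332... → 10.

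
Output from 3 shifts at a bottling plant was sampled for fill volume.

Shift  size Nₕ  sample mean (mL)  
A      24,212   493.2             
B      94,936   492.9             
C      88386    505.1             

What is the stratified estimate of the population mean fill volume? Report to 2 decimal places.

N = 24212 + 94936 + 88386 = 207534.
Overall mean = Σ (Nₕ/N)·x̄ₕ — weight by population share, not a simple average.
Σ Nₕx̄ₕ = 24212·493.2 + 94936·492.9 + 88386·505.1 = 11941358.4 + 46793954.4 + 44643768.6 = 103379081.4.
Divide by N: 103379081.4 / 207534 = 498.1308... → 498.13.

498.13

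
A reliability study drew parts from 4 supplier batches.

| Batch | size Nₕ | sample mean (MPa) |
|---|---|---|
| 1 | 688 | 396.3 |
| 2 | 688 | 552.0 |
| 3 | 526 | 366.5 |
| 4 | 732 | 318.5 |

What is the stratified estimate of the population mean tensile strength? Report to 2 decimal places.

409.40

N = 2634; weights Wₕ = Nₕ/N = (0.2612, 0.2612, 0.1997, 0.2779).
x̄_st = Σ Wₕ·x̄ₕ = 0.2612·396.3 + 0.2612·552.0 + 0.1997·366.5 + 0.2779·318.5 ≈ 409.3969...
→ 409.40.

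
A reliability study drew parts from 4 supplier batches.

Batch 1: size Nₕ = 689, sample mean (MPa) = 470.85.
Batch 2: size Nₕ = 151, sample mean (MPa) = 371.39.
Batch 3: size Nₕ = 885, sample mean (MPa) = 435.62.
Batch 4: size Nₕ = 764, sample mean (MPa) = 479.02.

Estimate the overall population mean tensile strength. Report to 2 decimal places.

454.80

N = 689 + 151 + 885 + 764 = 2489.
Overall mean = Σ (Nₕ/N)·x̄ₕ — weight by population share, not a simple average.
Σ Nₕx̄ₕ = 689·470.85 + 151·371.39 + 885·435.62 + 764·479.02 = 324415.65 + 56079.89 + 385523.7 + 365971.28 = 1131990.52.
Divide by N: 1131990.52 / 2489 = 454.7973... → 454.80.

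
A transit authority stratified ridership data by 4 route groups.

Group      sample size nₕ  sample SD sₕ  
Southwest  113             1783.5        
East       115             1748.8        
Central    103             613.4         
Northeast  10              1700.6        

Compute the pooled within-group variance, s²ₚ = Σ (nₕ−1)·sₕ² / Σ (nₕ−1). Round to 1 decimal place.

Degrees of freedom: 112 + 114 + 102 + 9 = 337.
Σ(nₕ−1)sₕ² = 112·3180872.25 + 114·3058301.44 + 102·376259.56 + 9·2892040.36 = 769310894.52.
s²ₚ = 769310894.52 / 337 = 2282821.645... → 2282821.6.

2282821.6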